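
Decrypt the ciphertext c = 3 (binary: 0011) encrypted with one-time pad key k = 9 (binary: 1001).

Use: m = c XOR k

Step 1: XOR ciphertext with key:
  Ciphertext: 0011
  Key:        1001
  XOR:        1010
Step 2: Plaintext = 1010 = 10 in decimal.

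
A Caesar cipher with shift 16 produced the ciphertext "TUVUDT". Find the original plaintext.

Step 1: Reverse the shift by subtracting 16 from each letter position.
  T (position 19) -> position (19-16) mod 26 = 3 -> D
  U (position 20) -> position (20-16) mod 26 = 4 -> E
  V (position 21) -> position (21-16) mod 26 = 5 -> F
  U (position 20) -> position (20-16) mod 26 = 4 -> E
  D (position 3) -> position (3-16) mod 26 = 13 -> N
  T (position 19) -> position (19-16) mod 26 = 3 -> D
Decrypted message: DEFEND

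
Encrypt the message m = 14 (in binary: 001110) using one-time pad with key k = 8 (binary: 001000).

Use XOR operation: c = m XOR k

Step 1: Write out the XOR operation bit by bit:
  Message: 001110
  Key:     001000
  XOR:     000110
Step 2: Convert to decimal: 000110 = 6.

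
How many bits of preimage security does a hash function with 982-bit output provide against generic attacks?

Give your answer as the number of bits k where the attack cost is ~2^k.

Step 1: The hash has a 982-bit output.
Step 2: Preimage resistance means: given a digest h(x), it should be infeasible to find any input that hashes to it.
With a 982-bit output there are 2^982 possible digests, so a generic brute-force preimage search costs about 2^982 evaluations.
Step 3: Security level = 982 bits.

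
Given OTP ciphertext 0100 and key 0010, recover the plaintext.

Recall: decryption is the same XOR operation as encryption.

Step 1: XOR ciphertext with key:
  Ciphertext: 0100
  Key:        0010
  XOR:        0110
Step 2: Plaintext = 0110 = 6 in decimal.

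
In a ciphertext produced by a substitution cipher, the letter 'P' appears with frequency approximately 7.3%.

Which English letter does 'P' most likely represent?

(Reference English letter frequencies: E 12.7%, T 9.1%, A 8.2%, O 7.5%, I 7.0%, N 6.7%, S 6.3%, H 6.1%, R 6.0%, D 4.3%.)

Step 1: The observed frequency is 7.3%.
Step 2: Compare with English frequencies:
  E: 12.7% (difference: 5.4%)
  T: 9.1% (difference: 1.8%)
  A: 8.2% (difference: 0.9%)
  O: 7.5% (difference: 0.2%) <-- closest
  I: 7.0% (difference: 0.3%)
  N: 6.7% (difference: 0.6%)
  S: 6.3% (difference: 1.0%)
  H: 6.1% (difference: 1.2%)
  R: 6.0% (difference: 1.3%)
  D: 4.3% (difference: 3.0%)
Step 3: 'P' most likely represents 'O' (frequency 7.5%).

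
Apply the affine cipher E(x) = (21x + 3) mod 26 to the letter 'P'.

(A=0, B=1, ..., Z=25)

Step 1: Convert 'P' to number: x = 15.
Step 2: E(15) = (21 * 15 + 3) mod 26 = 318 mod 26 = 6.
Step 3: Convert 6 back to letter: G.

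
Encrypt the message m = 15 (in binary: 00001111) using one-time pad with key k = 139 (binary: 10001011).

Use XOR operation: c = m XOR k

Step 1: Write out the XOR operation bit by bit:
  Message: 00001111
  Key:     10001011
  XOR:     10000100
Step 2: Convert to decimal: 10000100 = 132.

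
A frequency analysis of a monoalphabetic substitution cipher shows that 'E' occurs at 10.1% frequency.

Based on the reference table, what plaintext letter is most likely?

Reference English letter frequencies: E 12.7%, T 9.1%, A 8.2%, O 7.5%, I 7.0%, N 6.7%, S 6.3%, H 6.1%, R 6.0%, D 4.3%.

Step 1: The observed frequency is 10.1%.
Step 2: Compare with English frequencies:
  E: 12.7% (difference: 2.6%)
  T: 9.1% (difference: 1.0%) <-- closest
  A: 8.2% (difference: 1.9%)
  O: 7.5% (difference: 2.6%)
  I: 7.0% (difference: 3.1%)
  N: 6.7% (difference: 3.4%)
  S: 6.3% (difference: 3.8%)
  H: 6.1% (difference: 4.0%)
  R: 6.0% (difference: 4.1%)
  D: 4.3% (difference: 5.8%)
Step 3: 'E' most likely represents 'T' (frequency 9.1%).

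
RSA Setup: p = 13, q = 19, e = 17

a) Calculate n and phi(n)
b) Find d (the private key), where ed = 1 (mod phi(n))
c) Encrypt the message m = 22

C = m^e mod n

Step 1: n = 13 * 19 = 247.
Step 2: phi(n) = (13-1)(19-1) = 12 * 18 = 216.
Step 3: Find d = 17^(-1) mod 216 = 89.
  Verify: 17 * 89 = 1513 = 1 (mod 216).
Step 4: C = 22^17 mod 247 = 146.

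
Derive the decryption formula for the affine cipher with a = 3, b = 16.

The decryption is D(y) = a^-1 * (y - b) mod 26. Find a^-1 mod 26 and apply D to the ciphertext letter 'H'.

Step 1: Find a^-1, the modular inverse of 3 mod 26.
Step 2: We need 3 * a^-1 = 1 (mod 26).
Step 3: 3 * 9 = 27 = 1 * 26 + 1, so a^-1 = 9.
Step 4: D(y) = 9(y - 16) mod 26.
Step 5: Apply to 'H' (y = 7): D(7) = 9 * (7 - 16) mod 26 = 9 * -9 mod 26 = 23 -> 'X'.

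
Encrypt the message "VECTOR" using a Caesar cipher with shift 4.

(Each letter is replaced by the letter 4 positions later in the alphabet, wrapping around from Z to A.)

Step 1: For each letter, shift forward by 4 positions (mod 26).
  V (position 21) -> position (21+4) mod 26 = 25 -> Z
  E (position 4) -> position (4+4) mod 26 = 8 -> I
  C (position 2) -> position (2+4) mod 26 = 6 -> G
  T (position 19) -> position (19+4) mod 26 = 23 -> X
  O (position 14) -> position (14+4) mod 26 = 18 -> S
  R (position 17) -> position (17+4) mod 26 = 21 -> V
Result: ZIGXSV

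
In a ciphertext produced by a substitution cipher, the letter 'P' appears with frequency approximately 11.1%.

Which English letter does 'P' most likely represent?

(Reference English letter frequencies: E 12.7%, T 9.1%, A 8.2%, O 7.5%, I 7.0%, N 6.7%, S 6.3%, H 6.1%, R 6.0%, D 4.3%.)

Step 1: The observed frequency is 11.1%.
Step 2: Compare with English frequencies:
  E: 12.7% (difference: 1.6%) <-- closest
  T: 9.1% (difference: 2.0%)
  A: 8.2% (difference: 2.9%)
  O: 7.5% (difference: 3.6%)
  I: 7.0% (difference: 4.1%)
  N: 6.7% (difference: 4.4%)
  S: 6.3% (difference: 4.8%)
  H: 6.1% (difference: 5.0%)
  R: 6.0% (difference: 5.1%)
  D: 4.3% (difference: 6.8%)
Step 3: 'P' most likely represents 'E' (frequency 12.7%).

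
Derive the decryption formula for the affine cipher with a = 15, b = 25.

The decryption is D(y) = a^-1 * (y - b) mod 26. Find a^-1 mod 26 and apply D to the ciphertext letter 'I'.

Step 1: Find a^-1, the modular inverse of 15 mod 26.
Step 2: We need 15 * a^-1 = 1 (mod 26).
Step 3: 15 * 7 = 105 = 4 * 26 + 1, so a^-1 = 7.
Step 4: D(y) = 7(y - 25) mod 26.
Step 5: Apply to 'I' (y = 8): D(8) = 7 * (8 - 25) mod 26 = 7 * -17 mod 26 = 11 -> 'L'.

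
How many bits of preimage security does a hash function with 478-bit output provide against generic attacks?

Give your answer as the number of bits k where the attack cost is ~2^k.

Step 1: The hash has a 478-bit output.
Step 2: Preimage resistance means: given a digest h(x), it should be infeasible to find any input that hashes to it.
With a 478-bit output there are 2^478 possible digests, so a generic brute-force preimage search costs about 2^478 evaluations.
Step 3: Security level = 478 bits.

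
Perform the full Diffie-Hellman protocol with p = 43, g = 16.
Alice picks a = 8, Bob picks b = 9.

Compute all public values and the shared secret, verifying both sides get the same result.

Step 1: A = g^a mod p = 16^8 mod 43 = 16.
Step 2: B = g^b mod p = 16^9 mod 43 = 41.
Step 3: Alice computes s = B^a mod p = 41^8 mod 43 = 41.
Step 4: Bob computes s = A^b mod p = 16^9 mod 43 = 41.
Both sides agree: shared secret = 41.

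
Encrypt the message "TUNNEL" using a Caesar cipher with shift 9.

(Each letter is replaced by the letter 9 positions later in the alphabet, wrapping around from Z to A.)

Step 1: For each letter, shift forward by 9 positions (mod 26).
  T (position 19) -> position (19+9) mod 26 = 2 -> C
  U (position 20) -> position (20+9) mod 26 = 3 -> D
  N (position 13) -> position (13+9) mod 26 = 22 -> W
  N (position 13) -> position (13+9) mod 26 = 22 -> W
  E (position 4) -> position (4+9) mod 26 = 13 -> N
  L (position 11) -> position (11+9) mod 26 = 20 -> U
Result: CDWWNU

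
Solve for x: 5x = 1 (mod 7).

Step 1: We need x such that 5 * x = 1 (mod 7).
Step 2: Using the extended Euclidean algorithm or trial:
  5 * 3 = 15 = 2 * 7 + 1.
Step 3: Since 15 mod 7 = 1, the inverse is x = 3.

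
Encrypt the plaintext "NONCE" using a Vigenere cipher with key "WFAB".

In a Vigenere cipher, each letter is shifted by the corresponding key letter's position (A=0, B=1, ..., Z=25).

Step 1: Repeat key to match plaintext length:
  Plaintext: NONCE
  Key:       WFABW
Step 2: Encrypt each letter:
  N(13) + W(22) = (13+22) mod 26 = 9 = J
  O(14) + F(5) = (14+5) mod 26 = 19 = T
  N(13) + A(0) = (13+0) mod 26 = 13 = N
  C(2) + B(1) = (2+1) mod 26 = 3 = D
  E(4) + W(22) = (4+22) mod 26 = 0 = A
Ciphertext: JTNDA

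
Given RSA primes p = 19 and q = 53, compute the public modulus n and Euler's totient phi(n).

Step 1: n = p * q = 19 * 53 = 1007.
Step 2: phi(n) = (p-1)(q-1) = 18 * 52 = 936.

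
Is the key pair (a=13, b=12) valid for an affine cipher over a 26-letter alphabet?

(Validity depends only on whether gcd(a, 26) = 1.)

Step 1: Compute gcd(13, 26).
Step 2: gcd(13, 26) = 13.
Since gcd = 13 != 1, 13 shares a common factor with 26, so it cannot be used.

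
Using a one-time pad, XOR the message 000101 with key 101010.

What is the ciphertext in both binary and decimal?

Step 1: Write out the XOR operation bit by bit:
  Message: 000101
  Key:     101010
  XOR:     101111
Step 2: Convert to decimal: 101111 = 47.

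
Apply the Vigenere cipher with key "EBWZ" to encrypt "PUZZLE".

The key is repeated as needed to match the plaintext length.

Step 1: Repeat key to match plaintext length:
  Plaintext: PUZZLE
  Key:       EBWZEB
Step 2: Encrypt each letter:
  P(15) + E(4) = (15+4) mod 26 = 19 = T
  U(20) + B(1) = (20+1) mod 26 = 21 = V
  Z(25) + W(22) = (25+22) mod 26 = 21 = V
  Z(25) + Z(25) = (25+25) mod 26 = 24 = Y
  L(11) + E(4) = (11+4) mod 26 = 15 = P
  E(4) + B(1) = (4+1) mod 26 = 5 = F
Ciphertext: TVVYPF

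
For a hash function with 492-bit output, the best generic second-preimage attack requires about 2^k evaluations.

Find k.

Step 1: The hash has a 492-bit output.
Step 2: Second-preimage resistance means: given a specific input x, it should be infeasible to find a different y with h(y) = h(x).
With a 492-bit output, a generic search for a second preimage costs about 2^492 evaluations (each trial matches the fixed target with probability 2^-492).
Step 3: Security level = 492 bits.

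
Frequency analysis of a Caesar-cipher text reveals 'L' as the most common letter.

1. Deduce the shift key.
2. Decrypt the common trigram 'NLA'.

Step 1: In English, 'E' is the most frequent letter (12.7%).
Step 2: The most frequent ciphertext letter is 'L' (position 11).
Step 3: Shift = (11 - 4) mod 26 = 7.
Step 4: Decrypt 'NLA' by shifting back 7:
  N -> G
  L -> E
  A -> T
Step 5: 'NLA' decrypts to 'GET'.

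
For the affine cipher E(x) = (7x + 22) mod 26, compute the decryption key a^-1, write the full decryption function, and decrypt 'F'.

Step 1: Find a^-1, the modular inverse of 7 mod 26.
Step 2: We need 7 * a^-1 = 1 (mod 26).
Step 3: 7 * 15 = 105 = 4 * 26 + 1, so a^-1 = 15.
Step 4: D(y) = 15(y - 22) mod 26.
Step 5: Apply to 'F' (y = 5): D(5) = 15 * (5 - 22) mod 26 = 15 * -17 mod 26 = 5 -> 'F'.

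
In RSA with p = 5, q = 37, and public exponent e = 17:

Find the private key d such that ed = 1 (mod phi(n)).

Step 1: n = 5 * 37 = 185.
Step 2: phi(n) = 4 * 36 = 144.
Step 3: Find d such that 17 * d = 1 (mod 144).
Step 4: d = 17^(-1) mod 144 = 17.
Verification: 17 * 17 = 289 = 2 * 144 + 1.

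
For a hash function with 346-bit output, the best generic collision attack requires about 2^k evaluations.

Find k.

Step 1: The hash has a 346-bit output.
Step 2: Collision resistance means it should be infeasible to find any x != y with h(x) = h(y).
By the birthday bound, a generic collision search succeeds after about sqrt(2^346) = 2^(346/2) = 2^173 evaluations.
Step 3: Security level = 173 bits.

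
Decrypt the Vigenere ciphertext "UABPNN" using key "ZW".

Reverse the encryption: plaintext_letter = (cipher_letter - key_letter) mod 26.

Step 1: Extend key: ZWZWZW
Step 2: Decrypt each letter (c - k) mod 26:
  U(20) - Z(25) = (20-25) mod 26 = 21 = V
  A(0) - W(22) = (0-22) mod 26 = 4 = E
  B(1) - Z(25) = (1-25) mod 26 = 2 = C
  P(15) - W(22) = (15-22) mod 26 = 19 = T
  N(13) - Z(25) = (13-25) mod 26 = 14 = O
  N(13) - W(22) = (13-22) mod 26 = 17 = R
Plaintext: VECTOR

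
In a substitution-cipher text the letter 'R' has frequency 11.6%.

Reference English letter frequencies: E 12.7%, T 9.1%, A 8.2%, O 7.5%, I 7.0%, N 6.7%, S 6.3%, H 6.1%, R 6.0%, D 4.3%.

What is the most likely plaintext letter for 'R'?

Step 1: The observed frequency is 11.6%.
Step 2: Compare with English frequencies:
  E: 12.7% (difference: 1.1%) <-- closest
  T: 9.1% (difference: 2.5%)
  A: 8.2% (difference: 3.4%)
  O: 7.5% (difference: 4.1%)
  I: 7.0% (difference: 4.6%)
  N: 6.7% (difference: 4.9%)
  S: 6.3% (difference: 5.3%)
  H: 6.1% (difference: 5.5%)
  R: 6.0% (difference: 5.6%)
  D: 4.3% (difference: 7.3%)
Step 3: 'R' most likely represents 'E' (frequency 12.7%).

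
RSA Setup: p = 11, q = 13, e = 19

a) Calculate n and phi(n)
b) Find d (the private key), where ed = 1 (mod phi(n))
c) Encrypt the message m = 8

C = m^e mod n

Step 1: n = 11 * 13 = 143.
Step 2: phi(n) = (11-1)(13-1) = 10 * 12 = 120.
Step 3: Find d = 19^(-1) mod 120 = 19.
  Verify: 19 * 19 = 361 = 1 (mod 120).
Step 4: C = 8^19 mod 143 = 18.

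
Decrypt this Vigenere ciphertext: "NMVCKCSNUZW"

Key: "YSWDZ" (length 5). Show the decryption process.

Step 1: Key 'YSWDZ' has length 5. Extended key: YSWDZYSWDZY
Step 2: Decrypt each position:
  N(13) - Y(24) = 15 = P
  M(12) - S(18) = 20 = U
  V(21) - W(22) = 25 = Z
  C(2) - D(3) = 25 = Z
  K(10) - Z(25) = 11 = L
  C(2) - Y(24) = 4 = E
  S(18) - S(18) = 0 = A
  N(13) - W(22) = 17 = R
  U(20) - D(3) = 17 = R
  Z(25) - Z(25) = 0 = A
  W(22) - Y(24) = 24 = Y
Plaintext: PUZZLEARRAY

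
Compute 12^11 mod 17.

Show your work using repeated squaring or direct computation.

Step 1: Compute 12^11 mod 17 step by step, reducing modulo 17 at each step.
  12^1 mod 17 = 12
  12^2 mod 17 = (12 * 12) mod 17 = 8
  12^3 mod 17 = (8 * 12) mod 17 = 11
  12^4 mod 17 = (11 * 12) mod 17 = 13
  12^5 mod 17 = (13 * 12) mod 17 = 3
  12^6 mod 17 = (3 * 12) mod 17 = 2
  12^7 mod 17 = (2 * 12) mod 17 = 7
  12^8 mod 17 = (7 * 12) mod 17 = 16
  12^9 mod 17 = (16 * 12) mod 17 = 5
  12^10 mod 17 = (5 * 12) mod 17 = 9
  12^11 mod 17 = (9 * 12) mod 17 = 6
Step 2: Result = 6.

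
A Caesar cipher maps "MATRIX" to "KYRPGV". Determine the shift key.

Step 1: Compare first letters: M (position 12) -> K (position 10).
Step 2: Shift = (10 - 12) mod 26 = 24.
The shift value is 24.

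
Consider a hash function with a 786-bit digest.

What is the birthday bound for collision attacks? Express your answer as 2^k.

Step 1: The birthday paradox gives collision probability ~50% after sqrt(2^n) = 2^(n/2) hashes.
Step 2: For 786-bit output: 2^(786/2) = 2^393.
Step 3: Approximately 2^393 hash computations needed.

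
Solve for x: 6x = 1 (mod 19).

Step 1: We need x such that 6 * x = 1 (mod 19).
Step 2: Using the extended Euclidean algorithm or trial:
  6 * 16 = 96 = 5 * 19 + 1.
Step 3: Since 96 mod 19 = 1, the inverse is x = 16.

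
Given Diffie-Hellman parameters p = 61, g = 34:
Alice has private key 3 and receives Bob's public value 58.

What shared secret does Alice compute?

Step 1: s = B^a mod p = 58^3 mod 61.
  58^1 mod 61 = 58
  58^2 mod 61 = (58 * 58) mod 61 = 9
  58^3 mod 61 = (9 * 58) mod 61 = 34
Result: shared secret = 34.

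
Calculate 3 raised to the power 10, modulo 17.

Step 1: Compute 3^10 mod 17 step by step, reducing modulo 17 at each step.
  3^1 mod 17 = 3
  3^2 mod 17 = (3 * 3) mod 17 = 9
  3^3 mod 17 = (9 * 3) mod 17 = 10
  3^4 mod 17 = (10 * 3) mod 17 = 13
  3^5 mod 17 = (13 * 3) mod 17 = 5
  3^6 mod 17 = (5 * 3) mod 17 = 15
  3^7 mod 17 = (15 * 3) mod 17 = 11
  3^8 mod 17 = (11 * 3) mod 17 = 16
  3^9 mod 17 = (16 * 3) mod 17 = 14
  3^10 mod 17 = (14 * 3) mod 17 = 8
Step 2: Result = 8.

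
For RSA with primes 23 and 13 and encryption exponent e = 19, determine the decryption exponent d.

Step 1: n = 23 * 13 = 299.
Step 2: phi(n) = 22 * 12 = 264.
Step 3: Find d such that 19 * d = 1 (mod 264).
Step 4: d = 19^(-1) mod 264 = 139.
Verification: 19 * 139 = 2641 = 10 * 264 + 1.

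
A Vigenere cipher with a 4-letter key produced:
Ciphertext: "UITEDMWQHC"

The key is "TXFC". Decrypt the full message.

Step 1: Key 'TXFC' has length 4. Extended key: TXFCTXFCTX
Step 2: Decrypt each position:
  U(20) - T(19) = 1 = B
  I(8) - X(23) = 11 = L
  T(19) - F(5) = 14 = O
  E(4) - C(2) = 2 = C
  D(3) - T(19) = 10 = K
  M(12) - X(23) = 15 = P
  W(22) - F(5) = 17 = R
  Q(16) - C(2) = 14 = O
  H(7) - T(19) = 14 = O
  C(2) - X(23) = 5 = F
Plaintext: BLOCKPROOF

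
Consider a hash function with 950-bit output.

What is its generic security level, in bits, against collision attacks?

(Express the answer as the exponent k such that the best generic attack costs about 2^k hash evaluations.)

Step 1: The hash has a 950-bit output.
Step 2: Collision resistance means it should be infeasible to find any x != y with h(x) = h(y).
By the birthday bound, a generic collision search succeeds after about sqrt(2^950) = 2^(950/2) = 2^475 evaluations.
Step 3: Security level = 475 bits.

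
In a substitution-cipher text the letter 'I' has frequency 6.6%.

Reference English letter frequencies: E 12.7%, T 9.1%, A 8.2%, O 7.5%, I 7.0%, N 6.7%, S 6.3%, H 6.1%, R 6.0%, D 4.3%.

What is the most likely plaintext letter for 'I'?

Step 1: The observed frequency is 6.6%.
Step 2: Compare with English frequencies:
  E: 12.7% (difference: 6.1%)
  T: 9.1% (difference: 2.5%)
  A: 8.2% (difference: 1.6%)
  O: 7.5% (difference: 0.9%)
  I: 7.0% (difference: 0.4%)
  N: 6.7% (difference: 0.1%) <-- closest
  S: 6.3% (difference: 0.3%)
  H: 6.1% (difference: 0.5%)
  R: 6.0% (difference: 0.6%)
  D: 4.3% (difference: 2.3%)
Step 3: 'I' most likely represents 'N' (frequency 6.7%).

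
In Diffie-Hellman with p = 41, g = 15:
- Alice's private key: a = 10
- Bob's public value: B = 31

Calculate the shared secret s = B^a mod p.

Step 1: s = B^a mod p = 31^10 mod 41.
  31^1 mod 41 = 31
  31^2 mod 41 = (31 * 31) mod 41 = 18
  31^3 mod 41 = (18 * 31) mod 41 = 25
  31^4 mod 41 = (25 * 31) mod 41 = 37
  31^5 mod 41 = (37 * 31) mod 41 = 40
  31^6 mod 41 = (40 * 31) mod 41 = 10
  31^7 mod 41 = (10 * 31) mod 41 = 23
  31^8 mod 41 = (23 * 31) mod 41 = 16
  31^9 mod 41 = (16 * 31) mod 41 = 4
  31^10 mod 41 = (4 * 31) mod 41 = 1
Result: shared secret = 1.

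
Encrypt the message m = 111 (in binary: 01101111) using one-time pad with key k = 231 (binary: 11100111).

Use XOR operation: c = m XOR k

Step 1: Write out the XOR operation bit by bit:
  Message: 01101111
  Key:     11100111
  XOR:     10001000
Step 2: Convert to decimal: 10001000 = 136.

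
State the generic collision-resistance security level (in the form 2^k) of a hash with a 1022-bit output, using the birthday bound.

Step 1: The birthday paradox gives collision probability ~50% after sqrt(2^n) = 2^(n/2) hashes.
Step 2: For 1022-bit output: 2^(1022/2) = 2^511.
Step 3: Approximately 2^511 hash computations needed.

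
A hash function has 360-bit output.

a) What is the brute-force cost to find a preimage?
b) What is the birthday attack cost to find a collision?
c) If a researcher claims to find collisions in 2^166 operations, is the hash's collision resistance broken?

Step 1: Preimage resistance requires brute-force of 2^360 operations.
Step 2: Collision resistance (birthday bound) = 2^(360/2) = 2^180.
Step 3: The claimed attack costs 2^166 operations.
Step 4: Since 2^166 < 2^180, the claimed attack beats the generic birthday bound, so collision resistance is broken.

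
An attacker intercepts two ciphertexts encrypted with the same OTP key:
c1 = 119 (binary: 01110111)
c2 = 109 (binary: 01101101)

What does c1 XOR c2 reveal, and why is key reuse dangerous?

Step 1: c1 XOR c2 = (m1 XOR k) XOR (m2 XOR k).
Step 2: By XOR associativity/commutativity: = m1 XOR m2 XOR k XOR k = m1 XOR m2.
Step 3: 01110111 XOR 01101101 = 00011010 = 26.
Step 4: The key cancels out! An attacker learns m1 XOR m2 = 26, revealing the relationship between plaintexts.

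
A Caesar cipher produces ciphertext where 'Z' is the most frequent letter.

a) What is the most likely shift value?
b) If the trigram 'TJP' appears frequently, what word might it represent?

Step 1: In English, 'E' is the most frequent letter (12.7%).
Step 2: The most frequent ciphertext letter is 'Z' (position 25).
Step 3: Shift = (25 - 4) mod 26 = 21.
Step 4: Decrypt 'TJP' by shifting back 21:
  T -> Y
  J -> O
  P -> U
Step 5: 'TJP' decrypts to 'YOU'.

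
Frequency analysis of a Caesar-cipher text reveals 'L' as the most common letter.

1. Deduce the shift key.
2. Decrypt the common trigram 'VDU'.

Step 1: In English, 'E' is the most frequent letter (12.7%).
Step 2: The most frequent ciphertext letter is 'L' (position 11).
Step 3: Shift = (11 - 4) mod 26 = 7.
Step 4: Decrypt 'VDU' by shifting back 7:
  V -> O
  D -> W
  U -> N
Step 5: 'VDU' decrypts to 'OWN'.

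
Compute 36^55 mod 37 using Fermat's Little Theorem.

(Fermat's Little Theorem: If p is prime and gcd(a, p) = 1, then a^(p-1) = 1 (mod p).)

Step 1: Since 37 is prime, by Fermat's Little Theorem: 36^36 = 1 (mod 37).
Step 2: Reduce exponent: 55 mod 36 = 19.
Step 3: So 36^55 = 36^19 (mod 37).
Step 4: 36^19 mod 37 = 36.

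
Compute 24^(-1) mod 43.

Step 1: We need x such that 24 * x = 1 (mod 43).
Step 2: Using the extended Euclidean algorithm or trial:
  24 * 9 = 216 = 5 * 43 + 1.
Step 3: Since 216 mod 43 = 1, the inverse is x = 9.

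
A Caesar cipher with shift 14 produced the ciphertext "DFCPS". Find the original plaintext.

Step 1: Reverse the shift by subtracting 14 from each letter position.
  D (position 3) -> position (3-14) mod 26 = 15 -> P
  F (position 5) -> position (5-14) mod 26 = 17 -> R
  C (position 2) -> position (2-14) mod 26 = 14 -> O
  P (position 15) -> position (15-14) mod 26 = 1 -> B
  S (position 18) -> position (18-14) mod 26 = 4 -> E
Decrypted message: PROBE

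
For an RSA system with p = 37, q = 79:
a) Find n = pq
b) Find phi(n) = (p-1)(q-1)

Step 1: n = p * q = 37 * 79 = 2923.
Step 2: phi(n) = (p-1)(q-1) = 36 * 78 = 2808.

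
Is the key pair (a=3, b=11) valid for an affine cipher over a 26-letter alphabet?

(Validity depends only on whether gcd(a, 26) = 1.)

Step 1: Compute gcd(3, 26).
Step 2: gcd(3, 26) = 1.
Since gcd = 1, 3 is coprime with 26, so it is a valid key.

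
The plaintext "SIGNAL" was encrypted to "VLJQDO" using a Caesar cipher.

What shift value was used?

Step 1: Compare first letters: S (position 18) -> V (position 21).
Step 2: Shift = (21 - 18) mod 26 = 3.
The shift value is 3.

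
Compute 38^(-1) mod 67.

Step 1: We need x such that 38 * x = 1 (mod 67).
Step 2: Using the extended Euclidean algorithm or trial:
  38 * 30 = 1140 = 17 * 67 + 1.
Step 3: Since 1140 mod 67 = 1, the inverse is x = 30.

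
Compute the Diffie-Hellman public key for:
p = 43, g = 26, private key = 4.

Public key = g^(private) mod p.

Step 1: A = g^a mod p = 26^4 mod 43.
  26^1 mod 43 = 26
  26^2 mod 43 = (26 * 26) mod 43 = 31
  26^3 mod 43 = (31 * 26) mod 43 = 32
  26^4 mod 43 = (32 * 26) mod 43 = 15
Result: A = 15.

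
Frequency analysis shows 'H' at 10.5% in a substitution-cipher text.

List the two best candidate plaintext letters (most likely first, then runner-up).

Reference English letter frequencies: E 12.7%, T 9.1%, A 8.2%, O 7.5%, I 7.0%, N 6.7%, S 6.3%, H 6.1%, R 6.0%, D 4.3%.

Step 1: Observed frequency of 'H' is 10.5%.
Step 2: Compute distances to each reference frequency and sort:
  T (9.1%): difference = 1.4% <-- BEST
  E (12.7%): difference = 2.2% <-- RUNNER-UP
  A (8.2%): difference = 2.3%
  O (7.5%): difference = 3.0%
  I (7.0%): difference = 3.5%
Step 3: Most likely is 'T' (9.1%, diff 1.4%); second most likely is 'E' (12.7%, diff 2.2%).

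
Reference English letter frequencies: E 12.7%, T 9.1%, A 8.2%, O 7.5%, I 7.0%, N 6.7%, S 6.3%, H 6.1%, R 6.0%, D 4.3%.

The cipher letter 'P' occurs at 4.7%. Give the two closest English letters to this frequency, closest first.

Step 1: Observed frequency of 'P' is 4.7%.
Step 2: Compute distances to each reference frequency and sort:
  D (4.3%): difference = 0.4% <-- BEST
  R (6.0%): difference = 1.3% <-- RUNNER-UP
  H (6.1%): difference = 1.4%
  S (6.3%): difference = 1.6%
  N (6.7%): difference = 2.0%
Step 3: Most likely is 'D' (4.3%, diff 0.4%); second most likely is 'R' (6.0%, diff 1.3%).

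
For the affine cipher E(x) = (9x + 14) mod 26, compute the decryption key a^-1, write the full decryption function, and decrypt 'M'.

Step 1: Find a^-1, the modular inverse of 9 mod 26.
Step 2: We need 9 * a^-1 = 1 (mod 26).
Step 3: 9 * 3 = 27 = 1 * 26 + 1, so a^-1 = 3.
Step 4: D(y) = 3(y - 14) mod 26.
Step 5: Apply to 'M' (y = 12): D(12) = 3 * (12 - 14) mod 26 = 3 * -2 mod 26 = 20 -> 'U'.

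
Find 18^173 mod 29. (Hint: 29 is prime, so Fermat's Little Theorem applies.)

Step 1: Since 29 is prime, by Fermat's Little Theorem: 18^28 = 1 (mod 29).
Step 2: Reduce exponent: 173 mod 28 = 5.
Step 3: So 18^173 = 18^5 (mod 29).
Step 4: 18^5 mod 29 = 15.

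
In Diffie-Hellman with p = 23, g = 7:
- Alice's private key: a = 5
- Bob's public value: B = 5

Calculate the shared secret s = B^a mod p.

Step 1: s = B^a mod p = 5^5 mod 23.
  5^1 mod 23 = 5
  5^2 mod 23 = (5 * 5) mod 23 = 2
  5^3 mod 23 = (2 * 5) mod 23 = 10
  5^4 mod 23 = (10 * 5) mod 23 = 4
  5^5 mod 23 = (4 * 5) mod 23 = 20
Result: shared secret = 20.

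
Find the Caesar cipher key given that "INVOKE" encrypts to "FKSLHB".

Step 1: Compare first letters: I (position 8) -> F (position 5).
Step 2: Shift = (5 - 8) mod 26 = 23.
The shift value is 23.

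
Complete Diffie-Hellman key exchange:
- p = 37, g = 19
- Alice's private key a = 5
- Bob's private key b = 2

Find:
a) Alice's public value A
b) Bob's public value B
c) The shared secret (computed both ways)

Step 1: A = g^a mod p = 19^5 mod 37 = 22.
Step 2: B = g^b mod p = 19^2 mod 37 = 28.
Step 3: Alice computes s = B^a mod p = 28^5 mod 37 = 3.
Step 4: Bob computes s = A^b mod p = 22^2 mod 37 = 3.
Both sides agree: shared secret = 3.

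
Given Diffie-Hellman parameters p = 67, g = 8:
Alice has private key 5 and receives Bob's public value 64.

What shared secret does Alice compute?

Step 1: s = B^a mod p = 64^5 mod 67.
  64^1 mod 67 = 64
  64^2 mod 67 = (64 * 64) mod 67 = 9
  64^3 mod 67 = (9 * 64) mod 67 = 40
  64^4 mod 67 = (40 * 64) mod 67 = 14
  64^5 mod 67 = (14 * 64) mod 67 = 25
Result: shared secret = 25.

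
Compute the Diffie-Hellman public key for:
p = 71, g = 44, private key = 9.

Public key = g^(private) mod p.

Step 1: A = g^a mod p = 44^9 mod 71.
  44^1 mod 71 = 44
  44^2 mod 71 = (44 * 44) mod 71 = 19
  44^3 mod 71 = (19 * 44) mod 71 = 55
  44^4 mod 71 = (55 * 44) mod 71 = 6
  44^5 mod 71 = (6 * 44) mod 71 = 51
  44^6 mod 71 = (51 * 44) mod 71 = 43
  44^7 mod 71 = (43 * 44) mod 71 = 46
  44^8 mod 71 = (46 * 44) mod 71 = 36
  44^9 mod 71 = (36 * 44) mod 71 = 22
Result: A = 22.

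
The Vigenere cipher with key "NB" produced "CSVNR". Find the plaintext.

Step 1: Extend key: NBNBN
Step 2: Decrypt each letter (c - k) mod 26:
  C(2) - N(13) = (2-13) mod 26 = 15 = P
  S(18) - B(1) = (18-1) mod 26 = 17 = R
  V(21) - N(13) = (21-13) mod 26 = 8 = I
  N(13) - B(1) = (13-1) mod 26 = 12 = M
  R(17) - N(13) = (17-13) mod 26 = 4 = E
Plaintext: PRIME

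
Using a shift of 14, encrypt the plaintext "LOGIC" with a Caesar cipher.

Step 1: For each letter, shift forward by 14 positions (mod 26).
  L (position 11) -> position (11+14) mod 26 = 25 -> Z
  O (position 14) -> position (14+14) mod 26 = 2 -> C
  G (position 6) -> position (6+14) mod 26 = 20 -> U
  I (position 8) -> position (8+14) mod 26 = 22 -> W
  C (position 2) -> position (2+14) mod 26 = 16 -> Q
Result: ZCUWQ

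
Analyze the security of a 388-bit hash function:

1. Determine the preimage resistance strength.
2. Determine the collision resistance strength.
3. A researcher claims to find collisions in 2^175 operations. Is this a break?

Step 1: Preimage resistance requires brute-force of 2^388 operations.
Step 2: Collision resistance (birthday bound) = 2^(388/2) = 2^194.
Step 3: The claimed attack costs 2^175 operations.
Step 4: Since 2^175 < 2^194, the claimed attack beats the generic birthday bound, so collision resistance is broken.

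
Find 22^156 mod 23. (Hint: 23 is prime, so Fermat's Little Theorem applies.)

Step 1: Since 23 is prime, by Fermat's Little Theorem: 22^22 = 1 (mod 23).
Step 2: Reduce exponent: 156 mod 22 = 2.
Step 3: So 22^156 = 22^2 (mod 23).
Step 4: 22^2 mod 23 = 1.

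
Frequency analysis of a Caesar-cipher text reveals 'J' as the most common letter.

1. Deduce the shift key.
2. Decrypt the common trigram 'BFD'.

Step 1: In English, 'E' is the most frequent letter (12.7%).
Step 2: The most frequent ciphertext letter is 'J' (position 9).
Step 3: Shift = (9 - 4) mod 26 = 5.
Step 4: Decrypt 'BFD' by shifting back 5:
  B -> W
  F -> A
  D -> Y
Step 5: 'BFD' decrypts to 'WAY'.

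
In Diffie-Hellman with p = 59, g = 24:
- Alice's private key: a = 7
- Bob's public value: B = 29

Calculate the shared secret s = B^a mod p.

Step 1: s = B^a mod p = 29^7 mod 59.
  29^1 mod 59 = 29
  29^2 mod 59 = (29 * 29) mod 59 = 15
  29^3 mod 59 = (15 * 29) mod 59 = 22
  29^4 mod 59 = (22 * 29) mod 59 = 48
  29^5 mod 59 = (48 * 29) mod 59 = 35
  29^6 mod 59 = (35 * 29) mod 59 = 12
  29^7 mod 59 = (12 * 29) mod 59 = 53
Result: shared secret = 53.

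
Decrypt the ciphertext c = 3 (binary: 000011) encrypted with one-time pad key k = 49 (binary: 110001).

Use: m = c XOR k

Step 1: XOR ciphertext with key:
  Ciphertext: 000011
  Key:        110001
  XOR:        110010
Step 2: Plaintext = 110010 = 50 in decimal.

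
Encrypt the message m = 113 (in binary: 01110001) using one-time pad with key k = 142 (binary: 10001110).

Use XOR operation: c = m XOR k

Step 1: Write out the XOR operation bit by bit:
  Message: 01110001
  Key:     10001110
  XOR:     11111111
Step 2: Convert to decimal: 11111111 = 255.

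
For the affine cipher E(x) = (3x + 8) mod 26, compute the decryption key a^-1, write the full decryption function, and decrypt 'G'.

Step 1: Find a^-1, the modular inverse of 3 mod 26.
Step 2: We need 3 * a^-1 = 1 (mod 26).
Step 3: 3 * 9 = 27 = 1 * 26 + 1, so a^-1 = 9.
Step 4: D(y) = 9(y - 8) mod 26.
Step 5: Apply to 'G' (y = 6): D(6) = 9 * (6 - 8) mod 26 = 9 * -2 mod 26 = 8 -> 'I'.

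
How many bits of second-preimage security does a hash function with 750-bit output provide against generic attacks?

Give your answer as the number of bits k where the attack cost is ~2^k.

Step 1: The hash has a 750-bit output.
Step 2: Second-preimage resistance means: given a specific input x, it should be infeasible to find a different y with h(y) = h(x).
With a 750-bit output, a generic search for a second preimage costs about 2^750 evaluations (each trial matches the fixed target with probability 2^-750).
Step 3: Security level = 750 bits.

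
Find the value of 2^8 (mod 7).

Step 1: Compute 2^8 mod 7 step by step, reducing modulo 7 at each step.
  2^1 mod 7 = 2
  2^2 mod 7 = (2 * 2) mod 7 = 4
  2^3 mod 7 = (4 * 2) mod 7 = 1
  2^4 mod 7 = (1 * 2) mod 7 = 2
  2^5 mod 7 = (2 * 2) mod 7 = 4
  2^6 mod 7 = (4 * 2) mod 7 = 1
  2^7 mod 7 = (1 * 2) mod 7 = 2
  2^8 mod 7 = (2 * 2) mod 7 = 4
Step 2: Result = 4.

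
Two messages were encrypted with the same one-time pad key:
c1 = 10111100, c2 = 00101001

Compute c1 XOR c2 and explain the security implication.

Step 1: c1 XOR c2 = (m1 XOR k) XOR (m2 XOR k).
Step 2: By XOR associativity/commutativity: = m1 XOR m2 XOR k XOR k = m1 XOR m2.
Step 3: 10111100 XOR 00101001 = 10010101 = 149.
Step 4: The key cancels out! An attacker learns m1 XOR m2 = 149, revealing the relationship between plaintexts.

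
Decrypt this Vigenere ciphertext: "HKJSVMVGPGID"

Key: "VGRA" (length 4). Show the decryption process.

Step 1: Key 'VGRA' has length 4. Extended key: VGRAVGRAVGRA
Step 2: Decrypt each position:
  H(7) - V(21) = 12 = M
  K(10) - G(6) = 4 = E
  J(9) - R(17) = 18 = S
  S(18) - A(0) = 18 = S
  V(21) - V(21) = 0 = A
  M(12) - G(6) = 6 = G
  V(21) - R(17) = 4 = E
  G(6) - A(0) = 6 = G
  P(15) - V(21) = 20 = U
  G(6) - G(6) = 0 = A
  I(8) - R(17) = 17 = R
  D(3) - A(0) = 3 = D
Plaintext: MESSAGEGUARD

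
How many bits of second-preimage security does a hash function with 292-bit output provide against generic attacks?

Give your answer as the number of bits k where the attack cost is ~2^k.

Step 1: The hash has a 292-bit output.
Step 2: Second-preimage resistance means: given a specific input x, it should be infeasible to find a different y with h(y) = h(x).
With a 292-bit output, a generic search for a second preimage costs about 2^292 evaluations (each trial matches the fixed target with probability 2^-292).
Step 3: Security level = 292 bits.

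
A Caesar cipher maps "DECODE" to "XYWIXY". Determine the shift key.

Step 1: Compare first letters: D (position 3) -> X (position 23).
Step 2: Shift = (23 - 3) mod 26 = 20.
The shift value is 20.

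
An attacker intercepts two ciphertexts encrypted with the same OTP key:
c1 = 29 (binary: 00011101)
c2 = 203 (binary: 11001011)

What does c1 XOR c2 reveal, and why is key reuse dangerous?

Step 1: c1 XOR c2 = (m1 XOR k) XOR (m2 XOR k).
Step 2: By XOR associativity/commutativity: = m1 XOR m2 XOR k XOR k = m1 XOR m2.
Step 3: 00011101 XOR 11001011 = 11010110 = 214.
Step 4: The key cancels out! An attacker learns m1 XOR m2 = 214, revealing the relationship between plaintexts.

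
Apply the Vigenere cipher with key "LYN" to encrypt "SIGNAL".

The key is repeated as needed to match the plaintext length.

Step 1: Repeat key to match plaintext length:
  Plaintext: SIGNAL
  Key:       LYNLYN
Step 2: Encrypt each letter:
  S(18) + L(11) = (18+11) mod 26 = 3 = D
  I(8) + Y(24) = (8+24) mod 26 = 6 = G
  G(6) + N(13) = (6+13) mod 26 = 19 = T
  N(13) + L(11) = (13+11) mod 26 = 24 = Y
  A(0) + Y(24) = (0+24) mod 26 = 24 = Y
  L(11) + N(13) = (11+13) mod 26 = 24 = Y
Ciphertext: DGTYYY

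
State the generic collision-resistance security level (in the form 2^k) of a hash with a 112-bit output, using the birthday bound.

Step 1: The birthday paradox gives collision probability ~50% after sqrt(2^n) = 2^(n/2) hashes.
Step 2: For 112-bit output: 2^(112/2) = 2^56.
Step 3: Approximately 2^56 hash computations needed.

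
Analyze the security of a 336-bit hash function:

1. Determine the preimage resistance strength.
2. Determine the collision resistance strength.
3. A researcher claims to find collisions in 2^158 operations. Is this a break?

Step 1: Preimage resistance requires brute-force of 2^336 operations.
Step 2: Collision resistance (birthday bound) = 2^(336/2) = 2^168.
Step 3: The claimed attack costs 2^158 operations.
Step 4: Since 2^158 < 2^168, the claimed attack beats the generic birthday bound, so collision resistance is broken.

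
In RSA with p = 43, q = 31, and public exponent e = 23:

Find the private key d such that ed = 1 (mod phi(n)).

Step 1: n = 43 * 31 = 1333.
Step 2: phi(n) = 42 * 30 = 1260.
Step 3: Find d such that 23 * d = 1 (mod 1260).
Step 4: d = 23^(-1) mod 1260 = 767.
Verification: 23 * 767 = 17641 = 14 * 1260 + 1.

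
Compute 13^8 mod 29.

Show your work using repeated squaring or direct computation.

Step 1: Compute 13^8 mod 29 step by step, reducing modulo 29 at each step.
  13^1 mod 29 = 13
  13^2 mod 29 = (13 * 13) mod 29 = 24
  13^3 mod 29 = (24 * 13) mod 29 = 22
  13^4 mod 29 = (22 * 13) mod 29 = 25
  13^5 mod 29 = (25 * 13) mod 29 = 6
  13^6 mod 29 = (6 * 13) mod 29 = 20
  13^7 mod 29 = (20 * 13) mod 29 = 28
  13^8 mod 29 = (28 * 13) mod 29 = 16
Step 2: Result = 16.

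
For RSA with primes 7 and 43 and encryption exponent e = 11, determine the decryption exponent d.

Step 1: n = 7 * 43 = 301.
Step 2: phi(n) = 6 * 42 = 252.
Step 3: Find d such that 11 * d = 1 (mod 252).
Step 4: d = 11^(-1) mod 252 = 23.
Verification: 11 * 23 = 253 = 1 * 252 + 1.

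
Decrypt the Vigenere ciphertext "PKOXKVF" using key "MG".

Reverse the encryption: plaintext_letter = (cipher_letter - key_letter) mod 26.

Step 1: Extend key: MGMGMGM
Step 2: Decrypt each letter (c - k) mod 26:
  P(15) - M(12) = (15-12) mod 26 = 3 = D
  K(10) - G(6) = (10-6) mod 26 = 4 = E
  O(14) - M(12) = (14-12) mod 26 = 2 = C
  X(23) - G(6) = (23-6) mod 26 = 17 = R
  K(10) - M(12) = (10-12) mod 26 = 24 = Y
  V(21) - G(6) = (21-6) mod 26 = 15 = P
  F(5) - M(12) = (5-12) mod 26 = 19 = T
Plaintext: DECRYPT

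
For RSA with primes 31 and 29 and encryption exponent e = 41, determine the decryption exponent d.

Step 1: n = 31 * 29 = 899.
Step 2: phi(n) = 30 * 28 = 840.
Step 3: Find d such that 41 * d = 1 (mod 840).
Step 4: d = 41^(-1) mod 840 = 41.
Verification: 41 * 41 = 1681 = 2 * 840 + 1.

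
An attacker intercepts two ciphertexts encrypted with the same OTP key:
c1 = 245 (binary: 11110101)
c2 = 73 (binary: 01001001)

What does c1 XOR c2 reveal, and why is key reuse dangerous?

Step 1: c1 XOR c2 = (m1 XOR k) XOR (m2 XOR k).
Step 2: By XOR associativity/commutativity: = m1 XOR m2 XOR k XOR k = m1 XOR m2.
Step 3: 11110101 XOR 01001001 = 10111100 = 188.
Step 4: The key cancels out! An attacker learns m1 XOR m2 = 188, revealing the relationship between plaintexts.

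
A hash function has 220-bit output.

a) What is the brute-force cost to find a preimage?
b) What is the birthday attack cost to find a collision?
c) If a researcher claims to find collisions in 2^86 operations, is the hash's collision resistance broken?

Step 1: Preimage resistance requires brute-force of 2^220 operations.
Step 2: Collision resistance (birthday bound) = 2^(220/2) = 2^110.
Step 3: The claimed attack costs 2^86 operations.
Step 4: Since 2^86 < 2^110, the claimed attack beats the generic birthday bound, so collision resistance is broken.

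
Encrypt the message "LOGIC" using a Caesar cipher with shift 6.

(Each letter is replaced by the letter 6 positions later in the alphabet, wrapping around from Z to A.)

Step 1: For each letter, shift forward by 6 positions (mod 26).
  L (position 11) -> position (11+6) mod 26 = 17 -> R
  O (position 14) -> position (14+6) mod 26 = 20 -> U
  G (position 6) -> position (6+6) mod 26 = 12 -> M
  I (position 8) -> position (8+6) mod 26 = 14 -> O
  C (position 2) -> position (2+6) mod 26 = 8 -> I
Result: RUMOI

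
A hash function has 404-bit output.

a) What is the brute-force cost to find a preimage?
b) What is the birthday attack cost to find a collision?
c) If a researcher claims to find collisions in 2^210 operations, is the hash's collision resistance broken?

Step 1: Preimage resistance requires brute-force of 2^404 operations.
Step 2: Collision resistance (birthday bound) = 2^(404/2) = 2^202.
Step 3: The claimed attack costs 2^210 operations.
Step 4: Since 2^210 >= 2^202, the claimed attack is no faster than the generic birthday attack, so this does not break collision resistance.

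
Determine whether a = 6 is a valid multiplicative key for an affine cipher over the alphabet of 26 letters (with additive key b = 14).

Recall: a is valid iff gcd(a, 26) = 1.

Step 1: Compute gcd(6, 26).
Step 2: gcd(6, 26) = 2.
Since gcd = 2 != 1, 6 shares a common factor with 26, so it cannot be used.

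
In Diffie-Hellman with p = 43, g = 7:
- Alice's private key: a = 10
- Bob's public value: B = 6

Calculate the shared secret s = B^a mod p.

Step 1: s = B^a mod p = 6^10 mod 43.
  6^1 mod 43 = 6
  6^2 mod 43 = (6 * 6) mod 43 = 36
  6^3 mod 43 = (36 * 6) mod 43 = 1
  6^4 mod 43 = (1 * 6) mod 43 = 6
  6^5 mod 43 = (6 * 6) mod 43 = 36
  6^6 mod 43 = (36 * 6) mod 43 = 1
  6^7 mod 43 = (1 * 6) mod 43 = 6
  6^8 mod 43 = (6 * 6) mod 43 = 36
  6^9 mod 43 = (36 * 6) mod 43 = 1
  6^10 mod 43 = (1 * 6) mod 43 = 6
Result: shared secret = 6.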